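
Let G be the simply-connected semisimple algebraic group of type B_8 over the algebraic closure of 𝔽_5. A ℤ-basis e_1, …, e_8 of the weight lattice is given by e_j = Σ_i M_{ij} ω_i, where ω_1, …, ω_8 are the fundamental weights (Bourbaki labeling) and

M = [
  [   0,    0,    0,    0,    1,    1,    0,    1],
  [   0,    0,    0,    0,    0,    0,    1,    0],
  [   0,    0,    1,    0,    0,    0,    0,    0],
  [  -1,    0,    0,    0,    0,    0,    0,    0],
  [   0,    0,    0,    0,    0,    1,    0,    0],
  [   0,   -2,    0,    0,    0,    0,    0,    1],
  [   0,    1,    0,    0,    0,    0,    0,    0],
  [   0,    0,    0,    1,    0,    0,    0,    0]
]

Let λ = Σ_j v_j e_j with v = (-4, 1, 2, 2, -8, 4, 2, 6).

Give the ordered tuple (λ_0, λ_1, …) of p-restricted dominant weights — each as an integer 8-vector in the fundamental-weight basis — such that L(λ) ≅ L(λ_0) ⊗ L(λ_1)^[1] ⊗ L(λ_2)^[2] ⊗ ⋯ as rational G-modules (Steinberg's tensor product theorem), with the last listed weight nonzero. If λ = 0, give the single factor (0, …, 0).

((2, 2, 2, 4, 4, 4, 1, 2),)

ω-coordinates c = M·v, v = (-4, 1, 2, 2, -8, 4, 2, 6):
  c_1 = 0*-4 + 0*1 + 0*2 + 0*2 + 1*-8 + 1*4 + 0*2 + 1*6 = 2
  c_2 = 0*-4 + 0*1 + 0*2 + 0*2 + 0*-8 + 0*4 + 1*2 + 0*6 = 2
  c_3 = 0*-4 + 0*1 + 1*2 + 0*2 + 0*-8 + 0*4 + 0*2 + 0*6 = 2
  c_4 = -1*-4 + 0*1 + 0*2 + 0*2 + 0*-8 + 0*4 + 0*2 + 0*6 = 4
  c_5 = 0*-4 + 0*1 + 0*2 + 0*2 + 0*-8 + 1*4 + 0*2 + 0*6 = 4
  c_6 = 0*-4 + -2*1 + 0*2 + 0*2 + 0*-8 + 0*4 + 0*2 + 1*6 = 4
  c_7 = 0*-4 + 1*1 + 0*2 + 0*2 + 0*-8 + 0*4 + 0*2 + 0*6 = 1
  c_8 = 0*-4 + 0*1 + 0*2 + 1*2 + 0*-8 + 0*4 + 0*2 + 0*6 = 2
p = 5; digits c_i = Σ_j d_{ij}·5^j, 0 ≤ d_{ij} < 5:
  c_1 = 2 = 2·5^0
  c_2 = 2 = 2·5^0
  c_3 = 2 = 2·5^0
  c_4 = 4 = 4·5^0
  c_5 = 4 = 4·5^0
  c_6 = 4 = 4·5^0
  c_7 = 1 = 1·5^0
  c_8 = 2 = 2·5^0
p-restricted factor λ_0 = (2, 2, 2, 4, 4, 4, 1, 2)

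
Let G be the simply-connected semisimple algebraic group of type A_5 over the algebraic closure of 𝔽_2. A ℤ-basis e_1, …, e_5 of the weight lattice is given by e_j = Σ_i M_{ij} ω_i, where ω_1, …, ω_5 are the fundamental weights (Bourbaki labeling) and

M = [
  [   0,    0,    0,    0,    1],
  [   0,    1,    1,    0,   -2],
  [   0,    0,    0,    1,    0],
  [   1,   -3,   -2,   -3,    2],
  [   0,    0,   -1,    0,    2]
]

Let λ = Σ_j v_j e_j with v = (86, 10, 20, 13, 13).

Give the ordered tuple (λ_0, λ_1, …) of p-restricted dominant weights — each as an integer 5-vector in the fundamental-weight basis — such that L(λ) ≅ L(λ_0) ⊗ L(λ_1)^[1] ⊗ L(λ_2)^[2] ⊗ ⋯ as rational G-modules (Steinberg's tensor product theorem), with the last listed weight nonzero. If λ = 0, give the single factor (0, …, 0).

ω-coordinates c = M·v, v = (86, 10, 20, 13, 13):
  c_1 = (0)·(86) + (0)·(10) + (0)·(20) + (0)·(13) + (1)·(13) = 13
  c_2 = (0)·(86) + (1)·(10) + (1)·(20) + (0)·(13) + (-2)·(13) = 4
  c_3 = (0)·(86) + (0)·(10) + (0)·(20) + (1)·(13) + (0)·(13) = 13
  c_4 = (1)·(86) + (-3)·(10) + (-2)·(20) + (-3)·(13) + (2)·(13) = 3
  c_5 = (0)·(86) + (0)·(10) + (-1)·(20) + (0)·(13) + (2)·(13) = 6
Base-2 expansion of each c_i:
  c_1 = 13 = 1·2^0 + 0·2^1 + 1·2^2 + 1·2^3
  c_2 = 4 = 0·2^0 + 0·2^1 + 1·2^2
  c_3 = 13 = 1·2^0 + 0·2^1 + 1·2^2 + 1·2^3
  c_4 = 3 = 1·2^0 + 1·2^1
  c_5 = 6 = 0·2^0 + 1·2^1 + 1·2^2
λ_0 = (1, 0, 1, 1, 0)
λ_1 = (0, 0, 0, 1, 1)
λ_2 = (1, 1, 1, 0, 1)
λ_3 = (1, 0, 1, 0, 0)

((1, 0, 1, 1, 0), (0, 0, 0, 1, 1), (1, 1, 1, 0, 1), (1, 0, 1, 0, 0))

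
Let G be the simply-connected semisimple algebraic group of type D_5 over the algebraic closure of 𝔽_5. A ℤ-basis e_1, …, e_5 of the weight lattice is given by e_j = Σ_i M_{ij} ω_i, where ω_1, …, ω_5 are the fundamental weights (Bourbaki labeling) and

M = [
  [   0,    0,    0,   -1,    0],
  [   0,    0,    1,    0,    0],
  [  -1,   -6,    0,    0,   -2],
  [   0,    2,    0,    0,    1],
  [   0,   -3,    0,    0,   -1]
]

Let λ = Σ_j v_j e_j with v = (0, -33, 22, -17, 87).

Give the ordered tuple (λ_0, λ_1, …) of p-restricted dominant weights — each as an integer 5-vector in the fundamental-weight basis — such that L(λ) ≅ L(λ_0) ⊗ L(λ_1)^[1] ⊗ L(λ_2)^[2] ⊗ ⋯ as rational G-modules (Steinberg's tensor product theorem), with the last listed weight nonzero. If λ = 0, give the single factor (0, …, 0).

((2, 2, 4, 1, 2), (3, 4, 4, 4, 2))

In the fundamental-weight basis, λ has coordinates c = M·v (v = (0, -33, 22, -17, 87)):
  c_1 = 0·0 + (0)·(-33) + 0·22 + (-1)·(-17) + 0·87 = 17
  c_2 = 0·0 + (0)·(-33) + 1·22 + (0)·(-17) + 0·87 = 22
  c_3 = (-1)·(0) + (-6)·(-33) + 0·22 + (0)·(-17) + (-2)·(87) = 24
  c_4 = 0·0 + (2)·(-33) + 0·22 + (0)·(-17) + 1·87 = 21
  c_5 = 0·0 + (-3)·(-33) + 0·22 + (0)·(-17) + (-1)·(87) = 12
Expand coordinatewise in base 5:
  c_1 = 17 = 2·5^0 + 3·5^1
  c_2 = 22 = 2·5^0 + 4·5^1
  c_3 = 24 = 4·5^0 + 4·5^1
  c_4 = 21 = 1·5^0 + 4·5^1
  c_5 = 12 = 2·5^0 + 2·5^1
λ_0 = (2, 2, 4, 1, 2)
λ_1 = (3, 4, 4, 4, 2)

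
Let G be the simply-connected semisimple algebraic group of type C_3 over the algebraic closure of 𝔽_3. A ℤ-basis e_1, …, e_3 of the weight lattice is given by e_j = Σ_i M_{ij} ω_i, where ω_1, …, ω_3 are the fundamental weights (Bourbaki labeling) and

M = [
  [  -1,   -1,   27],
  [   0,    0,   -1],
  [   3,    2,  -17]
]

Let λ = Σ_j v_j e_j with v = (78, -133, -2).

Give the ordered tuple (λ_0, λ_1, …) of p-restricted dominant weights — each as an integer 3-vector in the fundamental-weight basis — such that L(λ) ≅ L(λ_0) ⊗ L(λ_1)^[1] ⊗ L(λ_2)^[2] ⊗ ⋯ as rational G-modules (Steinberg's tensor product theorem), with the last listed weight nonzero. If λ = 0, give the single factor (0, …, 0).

In the fundamental-weight basis, λ has coordinates c = M·v (v = (78, -133, -2)):
  c_1 = (-1)·(78) + (-1)·(-133) + (27)·(-2) = 1
  c_2 = (0)·(78) + (0)·(-133) + (-1)·(-2) = 2
  c_3 = (3)·(78) + (2)·(-133) + (-17)·(-2) = 2
Base-3 expansion of each c_i:
  c_1 = 1 = 1·3^0
  c_2 = 2 = 2·3^0
  c_3 = 2 = 2·3^0
p-restricted factor λ_0 = (1, 2, 2)

((1, 2, 2),)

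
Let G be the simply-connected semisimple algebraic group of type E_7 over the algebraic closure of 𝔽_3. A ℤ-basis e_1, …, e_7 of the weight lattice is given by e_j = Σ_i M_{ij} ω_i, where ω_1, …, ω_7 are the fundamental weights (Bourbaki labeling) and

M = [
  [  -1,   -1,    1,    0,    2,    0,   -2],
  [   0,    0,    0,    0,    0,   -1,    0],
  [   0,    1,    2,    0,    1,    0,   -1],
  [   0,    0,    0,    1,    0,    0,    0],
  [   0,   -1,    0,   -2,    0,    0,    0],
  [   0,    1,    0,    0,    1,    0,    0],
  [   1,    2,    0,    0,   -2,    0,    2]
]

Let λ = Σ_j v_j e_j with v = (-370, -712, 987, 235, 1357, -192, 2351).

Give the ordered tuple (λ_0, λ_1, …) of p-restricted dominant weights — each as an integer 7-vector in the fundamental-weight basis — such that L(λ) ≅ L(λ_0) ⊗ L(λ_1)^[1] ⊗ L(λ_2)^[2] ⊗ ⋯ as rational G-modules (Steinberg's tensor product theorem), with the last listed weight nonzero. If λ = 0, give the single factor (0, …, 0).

Change of basis e → ω: c = M·v where v = (-370, -712, 987, 235, 1357, -192, 2351):
  c_1 = -1*-370 + -1*-712 + 1*987 + 0*235 + 2*1357 + 0*-192 + -2*2351 = 81
  c_2 = 0*-370 + 0*-712 + 0*987 + 0*235 + 0*1357 + -1*-192 + 0*2351 = 192
  c_3 = 0*-370 + 1*-712 + 2*987 + 0*235 + 1*1357 + 0*-192 + -1*2351 = 268
  c_4 = 0*-370 + 0*-712 + 0*987 + 1*235 + 0*1357 + 0*-192 + 0*2351 = 235
  c_5 = 0*-370 + -1*-712 + 0*987 + -2*235 + 0*1357 + 0*-192 + 0*2351 = 242
  c_6 = 0*-370 + 1*-712 + 0*987 + 0*235 + 1*1357 + 0*-192 + 0*2351 = 645
  c_7 = 1*-370 + 2*-712 + 0*987 + 0*235 + -2*1357 + 0*-192 + 2*2351 = 194
Base-3 expansion of each c_i:
  c_1 = 81 = 0·3^0 + 0·3^1 + 0·3^2 + 0·3^3 + 1·3^4
  c_2 = 192 = 0·3^0 + 1·3^1 + 0·3^2 + 1·3^3 + 2·3^4
  c_3 = 268 = 1·3^0 + 2·3^1 + 2·3^2 + 0·3^3 + 0·3^4 + 1·3^5
  c_4 = 235 = 1·3^0 + 0·3^1 + 2·3^2 + 2·3^3 + 2·3^4
  c_5 = 242 = 2·3^0 + 2·3^1 + 2·3^2 + 2·3^3 + 2·3^4
  c_6 = 645 = 0·3^0 + 2·3^1 + 2·3^2 + 2·3^3 + 1·3^4 + 2·3^5
  c_7 = 194 = 2·3^0 + 1·3^1 + 0·3^2 + 1·3^3 + 2·3^4
Factor λ_0 = (0, 0, 1, 1, 2, 0, 2)
Factor λ_1 = (0, 1, 2, 0, 2, 2, 1)
Factor λ_2 = (0, 0, 2, 2, 2, 2, 0)
Factor λ_3 = (0, 1, 0, 2, 2, 2, 1)
Factor λ_4 = (1, 2, 0, 2, 2, 1, 2)
Factor λ_5 = (0, 0, 1, 0, 0, 2, 0)

((0, 0, 1, 1, 2, 0, 2), (0, 1, 2, 0, 2, 2, 1), (0, 0, 2, 2, 2, 2, 0), (0, 1, 0, 2, 2, 2, 1), (1, 2, 0, 2, 2, 1, 2), (0, 0, 1, 0, 0, 2, 0))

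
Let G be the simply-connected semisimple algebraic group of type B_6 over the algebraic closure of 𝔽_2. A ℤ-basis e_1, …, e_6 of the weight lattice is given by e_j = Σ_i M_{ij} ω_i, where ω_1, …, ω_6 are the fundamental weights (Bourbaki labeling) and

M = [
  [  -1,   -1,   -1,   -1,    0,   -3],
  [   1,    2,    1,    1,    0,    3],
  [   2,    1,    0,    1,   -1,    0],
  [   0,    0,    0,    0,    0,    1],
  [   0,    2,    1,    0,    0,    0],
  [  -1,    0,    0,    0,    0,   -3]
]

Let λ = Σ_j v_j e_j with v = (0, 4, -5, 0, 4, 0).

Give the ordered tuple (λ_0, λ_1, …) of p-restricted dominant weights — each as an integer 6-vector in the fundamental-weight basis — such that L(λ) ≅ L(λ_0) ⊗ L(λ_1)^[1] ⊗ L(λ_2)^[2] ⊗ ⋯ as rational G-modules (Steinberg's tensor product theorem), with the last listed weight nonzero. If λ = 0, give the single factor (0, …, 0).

ω-coordinates c = M·v, v = (0, 4, -5, 0, 4, 0):
  c_1 = -1*0 + -1*4 + -1*-5 + -1*0 + 0*4 + -3*0 = 1
  c_2 = 1*0 + 2*4 + 1*-5 + 1*0 + 0*4 + 3*0 = 3
  c_3 = 2*0 + 1*4 + 0*-5 + 1*0 + -1*4 + 0*0 = 0
  c_4 = 0*0 + 0*4 + 0*-5 + 0*0 + 0*4 + 1*0 = 0
  c_5 = 0*0 + 2*4 + 1*-5 + 0*0 + 0*4 + 0*0 = 3
  c_6 = -1*0 + 0*4 + 0*-5 + 0*0 + 0*4 + -3*0 = 0
Base-2 expansion of each c_i:
  c_1 = 1 = 1·2^0
  c_2 = 3 = 1·2^0 + 1·2^1
  c_3 = 0
  c_4 = 0
  c_5 = 3 = 1·2^0 + 1·2^1
  c_6 = 0
Factor λ_0 = (1, 1, 0, 0, 1, 0)
Factor λ_1 = (0, 1, 0, 0, 1, 0)

((1, 1, 0, 0, 1, 0), (0, 1, 0, 0, 1, 0))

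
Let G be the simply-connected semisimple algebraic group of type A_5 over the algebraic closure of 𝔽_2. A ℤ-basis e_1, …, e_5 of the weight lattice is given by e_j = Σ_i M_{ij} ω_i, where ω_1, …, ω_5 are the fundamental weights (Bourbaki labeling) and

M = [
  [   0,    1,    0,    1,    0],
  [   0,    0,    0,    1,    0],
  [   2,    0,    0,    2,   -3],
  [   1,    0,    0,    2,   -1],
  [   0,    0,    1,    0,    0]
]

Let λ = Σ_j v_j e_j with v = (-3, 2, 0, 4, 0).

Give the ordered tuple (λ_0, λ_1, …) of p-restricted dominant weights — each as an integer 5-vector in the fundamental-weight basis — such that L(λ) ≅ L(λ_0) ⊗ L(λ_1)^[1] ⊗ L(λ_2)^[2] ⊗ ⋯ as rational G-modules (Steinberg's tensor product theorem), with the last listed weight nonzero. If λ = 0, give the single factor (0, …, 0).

((0, 0, 0, 1, 0), (1, 0, 1, 0, 0), (1, 1, 0, 1, 0))

Converting to the ω-basis (c_i = row i of M dotted with v = (-3, 2, 0, 4, 0)):
  c_1 = (0)·(-3) + 1·2 + 0·0 + 1·4 + 0·0 = 6
  c_2 = (0)·(-3) + 0·2 + 0·0 + 1·4 + 0·0 = 4
  c_3 = (2)·(-3) + 0·2 + 0·0 + 2·4 + (-3)·(0) = 2
  c_4 = (1)·(-3) + 0·2 + 0·0 + 2·4 + (-1)·(0) = 5
  c_5 = (0)·(-3) + 0·2 + 1·0 + 0·4 + 0·0 = 0
Base-2 expansion of each c_i:
  c_1 = 6 = 0·2^0 + 1·2^1 + 1·2^2
  c_2 = 4 = 0·2^0 + 0·2^1 + 1·2^2
  c_3 = 2 = 0·2^0 + 1·2^1
  c_4 = 5 = 1·2^0 + 0·2^1 + 1·2^2
  c_5 = 0
p-restricted factor λ_0 = (0, 0, 0, 1, 0)
p-restricted factor λ_1 = (1, 0, 1, 0, 0)
p-restricted factor λ_2 = (1, 1, 0, 1, 0)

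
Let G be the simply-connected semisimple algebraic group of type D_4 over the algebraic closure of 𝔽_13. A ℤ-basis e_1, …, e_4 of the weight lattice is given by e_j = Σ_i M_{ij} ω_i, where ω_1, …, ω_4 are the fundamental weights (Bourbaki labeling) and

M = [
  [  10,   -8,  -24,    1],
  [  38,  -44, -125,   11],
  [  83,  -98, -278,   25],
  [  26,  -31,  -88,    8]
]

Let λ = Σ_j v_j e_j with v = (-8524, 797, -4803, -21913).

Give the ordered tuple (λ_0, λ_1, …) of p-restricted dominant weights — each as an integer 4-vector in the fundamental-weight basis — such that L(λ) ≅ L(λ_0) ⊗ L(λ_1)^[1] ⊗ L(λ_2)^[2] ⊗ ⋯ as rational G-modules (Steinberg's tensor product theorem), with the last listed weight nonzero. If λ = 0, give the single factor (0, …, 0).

((1, 1, 4, 2), (4, 1, 9, 1), (10, 2, 10, 6))

In the fundamental-weight basis, λ has coordinates c = M·v (v = (-8524, 797, -4803, -21913)):
  c_1 = (10)·(-8524) + (-8)·(797) + (-24)·(-4803) + (1)·(-21913) = 1743
  c_2 = (38)·(-8524) + (-44)·(797) + (-125)·(-4803) + (11)·(-21913) = 352
  c_3 = (83)·(-8524) + (-98)·(797) + (-278)·(-4803) + (25)·(-21913) = 1811
  c_4 = (26)·(-8524) + (-31)·(797) + (-88)·(-4803) + (8)·(-21913) = 1029
Expand coordinatewise in base 13:
  c_1 = 1743 = 1·13^0 + 4·13^1 + 10·13^2
  c_2 = 352 = 1·13^0 + 1·13^1 + 2·13^2
  c_3 = 1811 = 4·13^0 + 9·13^1 + 10·13^2
  c_4 = 1029 = 2·13^0 + 1·13^1 + 6·13^2
p-restricted factor λ_0 = (1, 1, 4, 2)
p-restricted factor λ_1 = (4, 1, 9, 1)
p-restricted factor λ_2 = (10, 2, 10, 6)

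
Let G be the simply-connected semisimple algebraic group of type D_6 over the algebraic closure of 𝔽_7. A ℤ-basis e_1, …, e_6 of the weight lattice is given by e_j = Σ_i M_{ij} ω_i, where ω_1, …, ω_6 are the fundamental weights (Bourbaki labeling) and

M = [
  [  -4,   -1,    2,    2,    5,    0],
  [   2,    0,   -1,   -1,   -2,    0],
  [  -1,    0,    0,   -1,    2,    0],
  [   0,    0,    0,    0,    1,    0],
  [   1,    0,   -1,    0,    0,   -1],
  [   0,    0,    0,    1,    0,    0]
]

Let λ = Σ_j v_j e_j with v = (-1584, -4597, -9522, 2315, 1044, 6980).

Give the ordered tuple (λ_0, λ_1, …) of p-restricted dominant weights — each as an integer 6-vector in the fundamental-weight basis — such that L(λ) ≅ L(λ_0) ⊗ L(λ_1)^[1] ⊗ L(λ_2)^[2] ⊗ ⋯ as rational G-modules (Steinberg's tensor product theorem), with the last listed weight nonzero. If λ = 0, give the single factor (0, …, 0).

Compute c_i = Σ_j M_{ij} v_j with v = (-1584, -4597, -9522, 2315, 1044, 6980):
  c_1 = -4*-1584 + -1*-4597 + 2*-9522 + 2*2315 + 5*1044 + 0*6980 = 1739
  c_2 = 2*-1584 + 0*-4597 + -1*-9522 + -1*2315 + -2*1044 + 0*6980 = 1951
  c_3 = -1*-1584 + 0*-4597 + 0*-9522 + -1*2315 + 2*1044 + 0*6980 = 1357
  c_4 = 0*-1584 + 0*-4597 + 0*-9522 + 0*2315 + 1*1044 + 0*6980 = 1044
  c_5 = 1*-1584 + 0*-4597 + -1*-9522 + 0*2315 + 0*1044 + -1*6980 = 958
  c_6 = 0*-1584 + 0*-4597 + 0*-9522 + 1*2315 + 0*1044 + 0*6980 = 2315
Writing each c_i in base p = 7:
  c_1 = 1739 = 3·7^0 + 3·7^1 + 0·7^2 + 5·7^3
  c_2 = 1951 = 5·7^0 + 5·7^1 + 4·7^2 + 5·7^3
  c_3 = 1357 = 6·7^0 + 4·7^1 + 6·7^2 + 3·7^3
  c_4 = 1044 = 1·7^0 + 2·7^1 + 0·7^2 + 3·7^3
  c_5 = 958 = 6·7^0 + 3·7^1 + 5·7^2 + 2·7^3
  c_6 = 2315 = 5·7^0 + 1·7^1 + 5·7^2 + 6·7^3
λ_0 = (3, 5, 6, 1, 6, 5)
λ_1 = (3, 5, 4, 2, 3, 1)
λ_2 = (0, 4, 6, 0, 5, 5)
λ_3 = (5, 5, 3, 3, 2, 6)

((3, 5, 6, 1, 6, 5), (3, 5, 4, 2, 3, 1), (0, 4, 6, 0, 5, 5), (5, 5, 3, 3, 2, 6))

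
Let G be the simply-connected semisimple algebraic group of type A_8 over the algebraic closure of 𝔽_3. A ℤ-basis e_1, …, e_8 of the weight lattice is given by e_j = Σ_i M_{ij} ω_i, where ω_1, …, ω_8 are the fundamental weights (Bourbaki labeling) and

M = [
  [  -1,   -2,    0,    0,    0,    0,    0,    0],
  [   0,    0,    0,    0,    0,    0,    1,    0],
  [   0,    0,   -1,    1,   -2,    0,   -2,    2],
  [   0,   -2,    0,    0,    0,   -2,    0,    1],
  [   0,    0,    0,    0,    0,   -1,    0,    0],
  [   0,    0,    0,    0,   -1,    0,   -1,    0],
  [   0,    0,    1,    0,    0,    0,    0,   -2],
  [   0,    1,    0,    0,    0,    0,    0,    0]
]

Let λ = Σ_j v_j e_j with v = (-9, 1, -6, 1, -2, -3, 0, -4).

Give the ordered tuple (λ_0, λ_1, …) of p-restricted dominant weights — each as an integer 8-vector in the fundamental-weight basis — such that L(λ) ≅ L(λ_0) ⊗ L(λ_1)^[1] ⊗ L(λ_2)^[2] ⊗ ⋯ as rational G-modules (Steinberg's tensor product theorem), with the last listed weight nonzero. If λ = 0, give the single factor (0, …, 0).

((1, 0, 0, 0, 0, 2, 2, 1), (2, 0, 1, 0, 1, 0, 0, 0))

Change of basis e → ω: c = M·v where v = (-9, 1, -6, 1, -2, -3, 0, -4):
  c_1 = -1*-9 + -2*1 + 0*-6 + 0*1 + 0*-2 + 0*-3 + 0*0 + 0*-4 = 7
  c_2 = 0*-9 + 0*1 + 0*-6 + 0*1 + 0*-2 + 0*-3 + 1*0 + 0*-4 = 0
  c_3 = 0*-9 + 0*1 + -1*-6 + 1*1 + -2*-2 + 0*-3 + -2*0 + 2*-4 = 3
  c_4 = 0*-9 + -2*1 + 0*-6 + 0*1 + 0*-2 + -2*-3 + 0*0 + 1*-4 = 0
  c_5 = 0*-9 + 0*1 + 0*-6 + 0*1 + 0*-2 + -1*-3 + 0*0 + 0*-4 = 3
  c_6 = 0*-9 + 0*1 + 0*-6 + 0*1 + -1*-2 + 0*-3 + -1*0 + 0*-4 = 2
  c_7 = 0*-9 + 0*1 + 1*-6 + 0*1 + 0*-2 + 0*-3 + 0*0 + -2*-4 = 2
  c_8 = 0*-9 + 1*1 + 0*-6 + 0*1 + 0*-2 + 0*-3 + 0*0 + 0*-4 = 1
Expand coordinatewise in base 3:
  c_1 = 7 = 1·3^0 + 2·3^1
  c_2 = 0
  c_3 = 3 = 0·3^0 + 1·3^1
  c_4 = 0
  c_5 = 3 = 0·3^0 + 1·3^1
  c_6 = 2 = 2·3^0
  c_7 = 2 = 2·3^0
  c_8 = 1 = 1·3^0
Factor λ_0 = (1, 0, 0, 0, 0, 2, 2, 1)
Factor λ_1 = (2, 0, 1, 0, 1, 0, 0, 0)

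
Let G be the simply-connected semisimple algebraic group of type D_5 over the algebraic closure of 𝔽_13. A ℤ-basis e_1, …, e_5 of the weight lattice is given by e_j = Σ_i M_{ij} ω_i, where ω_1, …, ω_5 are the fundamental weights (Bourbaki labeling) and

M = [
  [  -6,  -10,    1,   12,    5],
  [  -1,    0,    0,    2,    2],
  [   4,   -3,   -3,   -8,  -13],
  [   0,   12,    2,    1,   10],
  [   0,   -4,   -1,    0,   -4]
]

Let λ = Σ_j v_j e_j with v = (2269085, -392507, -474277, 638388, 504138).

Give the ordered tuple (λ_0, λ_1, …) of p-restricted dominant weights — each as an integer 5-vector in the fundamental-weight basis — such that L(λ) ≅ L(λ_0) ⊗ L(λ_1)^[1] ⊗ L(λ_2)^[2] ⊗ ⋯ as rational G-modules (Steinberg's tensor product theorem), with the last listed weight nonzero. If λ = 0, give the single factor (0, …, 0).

ω-coordinates c = M·v, v = (2269085, -392507, -474277, 638388, 504138):
  c_1 = (-6)·(2269085) + (-10)·(-392507) + (1)·(-474277) + 12·638388 + 5·504138 = 17629
  c_2 = (-1)·(2269085) + (0)·(-392507) + (0)·(-474277) + 2·638388 + 2·504138 = 15967
  c_3 = 4·2269085 + (-3)·(-392507) + (-3)·(-474277) + (-8)·(638388) + (-13)·(504138) = 15794
  c_4 = 0·2269085 + (12)·(-392507) + (2)·(-474277) + 1·638388 + 10·504138 = 21130
  c_5 = 0·2269085 + (-4)·(-392507) + (-1)·(-474277) + 0·638388 + (-4)·(504138) = 27753
Expand coordinatewise in base 13:
  c_1 = 17629 = 1·13^0 + 4·13^1 + 0·13^2 + 8·13^3
  c_2 = 15967 = 3·13^0 + 6·13^1 + 3·13^2 + 7·13^3
  c_3 = 15794 = 12·13^0 + 5·13^1 + 2·13^2 + 7·13^3
  c_4 = 21130 = 5·13^0 + 0·13^1 + 8·13^2 + 9·13^3
  c_5 = 27753 = 11·13^0 + 2·13^1 + 8·13^2 + 12·13^3
p-restricted factor λ_0 = (1, 3, 12, 5, 11)
p-restricted factor λ_1 = (4, 6, 5, 0, 2)
p-restricted factor λ_2 = (0, 3, 2, 8, 8)
p-restricted factor λ_3 = (8, 7, 7, 9, 12)

((1, 3, 12, 5, 11), (4, 6, 5, 0, 2), (0, 3, 2, 8, 8), (8, 7, 7, 9, 12))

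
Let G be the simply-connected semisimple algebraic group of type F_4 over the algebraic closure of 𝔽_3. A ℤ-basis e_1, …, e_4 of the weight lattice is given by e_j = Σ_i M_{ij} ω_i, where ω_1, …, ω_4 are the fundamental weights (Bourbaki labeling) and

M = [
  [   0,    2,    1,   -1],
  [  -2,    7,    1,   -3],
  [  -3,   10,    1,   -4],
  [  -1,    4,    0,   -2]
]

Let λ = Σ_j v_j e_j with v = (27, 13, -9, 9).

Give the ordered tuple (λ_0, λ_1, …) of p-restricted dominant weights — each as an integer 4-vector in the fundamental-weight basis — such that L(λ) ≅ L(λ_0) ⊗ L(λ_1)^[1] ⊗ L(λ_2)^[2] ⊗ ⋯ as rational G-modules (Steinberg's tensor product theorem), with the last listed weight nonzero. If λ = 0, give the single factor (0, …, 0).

((2, 1, 1, 1), (2, 0, 1, 2))

Converting to the ω-basis (c_i = row i of M dotted with v = (27, 13, -9, 9)):
  c_1 = (0)·(27) + (2)·(13) + (1)·(-9) + (-1)·(9) = 8
  c_2 = (-2)·(27) + (7)·(13) + (1)·(-9) + (-3)·(9) = 1
  c_3 = (-3)·(27) + (10)·(13) + (1)·(-9) + (-4)·(9) = 4
  c_4 = (-1)·(27) + (4)·(13) + (0)·(-9) + (-2)·(9) = 7
Base-3 expansion of each c_i:
  c_1 = 8 = 2·3^0 + 2·3^1
  c_2 = 1 = 1·3^0
  c_3 = 4 = 1·3^0 + 1·3^1
  c_4 = 7 = 1·3^0 + 2·3^1
Factor λ_0 = (2, 1, 1, 1)
Factor λ_1 = (2, 0, 1, 2)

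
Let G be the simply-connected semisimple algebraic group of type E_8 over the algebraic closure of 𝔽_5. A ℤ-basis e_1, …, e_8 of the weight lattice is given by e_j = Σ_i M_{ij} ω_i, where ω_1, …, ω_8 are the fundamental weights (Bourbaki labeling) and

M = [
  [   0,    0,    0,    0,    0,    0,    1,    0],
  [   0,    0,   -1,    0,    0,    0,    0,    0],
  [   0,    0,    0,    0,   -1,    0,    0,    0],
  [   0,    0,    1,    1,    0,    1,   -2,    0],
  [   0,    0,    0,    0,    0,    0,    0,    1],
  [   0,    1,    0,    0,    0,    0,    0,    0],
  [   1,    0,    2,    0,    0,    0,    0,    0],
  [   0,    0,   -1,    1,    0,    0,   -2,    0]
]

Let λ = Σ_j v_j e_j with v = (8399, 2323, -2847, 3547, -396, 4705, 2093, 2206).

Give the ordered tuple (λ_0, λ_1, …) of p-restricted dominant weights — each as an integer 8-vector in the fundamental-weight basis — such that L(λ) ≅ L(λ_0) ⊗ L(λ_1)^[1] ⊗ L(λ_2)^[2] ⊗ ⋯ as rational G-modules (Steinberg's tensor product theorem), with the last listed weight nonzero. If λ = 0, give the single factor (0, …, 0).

((3, 2, 1, 4, 1, 3, 0, 3), (3, 4, 4, 3, 1, 4, 1, 1), (3, 3, 0, 3, 3, 2, 3, 3), (1, 2, 3, 4, 2, 3, 1, 2), (3, 4, 0, 1, 3, 3, 4, 3))

Change of basis e → ω: c = M·v where v = (8399, 2323, -2847, 3547, -396, 4705, 2093, 2206):
  c_1 = 0*8399 + 0*2323 + 0*-2847 + 0*3547 + 0*-396 + 0*4705 + 1*2093 + 0*2206 = 2093
  c_2 = 0*8399 + 0*2323 + -1*-2847 + 0*3547 + 0*-396 + 0*4705 + 0*2093 + 0*2206 = 2847
  c_3 = 0*8399 + 0*2323 + 0*-2847 + 0*3547 + -1*-396 + 0*4705 + 0*2093 + 0*2206 = 396
  c_4 = 0*8399 + 0*2323 + 1*-2847 + 1*3547 + 0*-396 + 1*4705 + -2*2093 + 0*2206 = 1219
  c_5 = 0*8399 + 0*2323 + 0*-2847 + 0*3547 + 0*-396 + 0*4705 + 0*2093 + 1*2206 = 2206
  c_6 = 0*8399 + 1*2323 + 0*-2847 + 0*3547 + 0*-396 + 0*4705 + 0*2093 + 0*2206 = 2323
  c_7 = 1*8399 + 0*2323 + 2*-2847 + 0*3547 + 0*-396 + 0*4705 + 0*2093 + 0*2206 = 2705
  c_8 = 0*8399 + 0*2323 + -1*-2847 + 1*3547 + 0*-396 + 0*4705 + -2*2093 + 0*2206 = 2208
Expand coordinatewise in base 5:
  c_1 = 2093 = 3·5^0 + 3·5^1 + 3·5^2 + 1·5^3 + 3·5^4
  c_2 = 2847 = 2·5^0 + 4·5^1 + 3·5^2 + 2·5^3 + 4·5^4
  c_3 = 396 = 1·5^0 + 4·5^1 + 0·5^2 + 3·5^3
  c_4 = 1219 = 4·5^0 + 3·5^1 + 3·5^2 + 4·5^3 + 1·5^4
  c_5 = 2206 = 1·5^0 + 1·5^1 + 3·5^2 + 2·5^3 + 3·5^4
  c_6 = 2323 = 3·5^0 + 4·5^1 + 2·5^2 + 3·5^3 + 3·5^4
  c_7 = 2705 = 0·5^0 + 1·5^1 + 3·5^2 + 1·5^3 + 4·5^4
  c_8 = 2208 = 3·5^0 + 1·5^1 + 3·5^2 + 2·5^3 + 3·5^4
Factor λ_0 = (3, 2, 1, 4, 1, 3, 0, 3)
Factor λ_1 = (3, 4, 4, 3, 1, 4, 1, 1)
Factor λ_2 = (3, 3, 0, 3, 3, 2, 3, 3)
Factor λ_3 = (1, 2, 3, 4, 2, 3, 1, 2)
Factor λ_4 = (3, 4, 0, 1, 3, 3, 4, 3)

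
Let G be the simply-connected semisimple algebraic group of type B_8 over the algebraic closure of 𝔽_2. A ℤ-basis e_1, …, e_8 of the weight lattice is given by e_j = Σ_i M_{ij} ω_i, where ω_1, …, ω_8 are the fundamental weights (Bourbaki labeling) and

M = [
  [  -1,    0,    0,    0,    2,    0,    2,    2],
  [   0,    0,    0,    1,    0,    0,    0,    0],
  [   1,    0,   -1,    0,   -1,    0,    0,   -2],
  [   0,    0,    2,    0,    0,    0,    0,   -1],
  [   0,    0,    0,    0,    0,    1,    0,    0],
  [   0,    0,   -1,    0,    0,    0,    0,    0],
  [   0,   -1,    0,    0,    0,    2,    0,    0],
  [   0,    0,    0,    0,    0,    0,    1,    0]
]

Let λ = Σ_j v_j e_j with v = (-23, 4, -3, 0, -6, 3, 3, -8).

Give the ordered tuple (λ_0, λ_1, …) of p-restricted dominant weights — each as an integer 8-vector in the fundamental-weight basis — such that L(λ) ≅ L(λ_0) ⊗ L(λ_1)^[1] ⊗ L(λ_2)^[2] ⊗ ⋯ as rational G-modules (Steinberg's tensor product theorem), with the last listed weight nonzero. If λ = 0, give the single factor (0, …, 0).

((1, 0, 0, 0, 1, 1, 0, 1), (0, 0, 1, 1, 1, 1, 1, 1))

Compute c_i = Σ_j M_{ij} v_j with v = (-23, 4, -3, 0, -6, 3, 3, -8):
  c_1 = -1*-23 + 0*4 + 0*-3 + 0*0 + 2*-6 + 0*3 + 2*3 + 2*-8 = 1
  c_2 = 0*-23 + 0*4 + 0*-3 + 1*0 + 0*-6 + 0*3 + 0*3 + 0*-8 = 0
  c_3 = 1*-23 + 0*4 + -1*-3 + 0*0 + -1*-6 + 0*3 + 0*3 + -2*-8 = 2
  c_4 = 0*-23 + 0*4 + 2*-3 + 0*0 + 0*-6 + 0*3 + 0*3 + -1*-8 = 2
  c_5 = 0*-23 + 0*4 + 0*-3 + 0*0 + 0*-6 + 1*3 + 0*3 + 0*-8 = 3
  c_6 = 0*-23 + 0*4 + -1*-3 + 0*0 + 0*-6 + 0*3 + 0*3 + 0*-8 = 3
  c_7 = 0*-23 + -1*4 + 0*-3 + 0*0 + 0*-6 + 2*3 + 0*3 + 0*-8 = 2
  c_8 = 0*-23 + 0*4 + 0*-3 + 0*0 + 0*-6 + 0*3 + 1*3 + 0*-8 = 3
Base-2 expansion of each c_i:
  c_1 = 1 = 1·2^0
  c_2 = 0
  c_3 = 2 = 0·2^0 + 1·2^1
  c_4 = 2 = 0·2^0 + 1·2^1
  c_5 = 3 = 1·2^0 + 1·2^1
  c_6 = 3 = 1·2^0 + 1·2^1
  c_7 = 2 = 0·2^0 + 1·2^1
  c_8 = 3 = 1·2^0 + 1·2^1
λ_0 = (1, 0, 0, 0, 1, 1, 0, 1)
λ_1 = (0, 0, 1, 1, 1, 1, 1, 1)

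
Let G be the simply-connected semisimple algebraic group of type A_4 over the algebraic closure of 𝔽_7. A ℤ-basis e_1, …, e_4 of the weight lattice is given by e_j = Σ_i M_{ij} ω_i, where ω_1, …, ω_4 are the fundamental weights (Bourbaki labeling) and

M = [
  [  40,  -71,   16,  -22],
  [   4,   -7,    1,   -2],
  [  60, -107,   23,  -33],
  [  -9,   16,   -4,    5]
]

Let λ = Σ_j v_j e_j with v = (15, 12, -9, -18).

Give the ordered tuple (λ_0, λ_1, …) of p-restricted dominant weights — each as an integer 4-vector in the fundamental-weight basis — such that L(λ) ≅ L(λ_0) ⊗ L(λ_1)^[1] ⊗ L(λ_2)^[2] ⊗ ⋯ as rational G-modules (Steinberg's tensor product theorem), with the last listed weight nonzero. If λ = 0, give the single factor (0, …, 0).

((0, 3, 3, 3),)

In the fundamental-weight basis, λ has coordinates c = M·v (v = (15, 12, -9, -18)):
  c_1 = 40·15 + (-71)·(12) + (16)·(-9) + (-22)·(-18) = 0
  c_2 = 4·15 + (-7)·(12) + (1)·(-9) + (-2)·(-18) = 3
  c_3 = 60·15 + (-107)·(12) + (23)·(-9) + (-33)·(-18) = 3
  c_4 = (-9)·(15) + 16·12 + (-4)·(-9) + (5)·(-18) = 3
Expand coordinatewise in base 7:
  c_1 = 0
  c_2 = 3 = 3·7^0
  c_3 = 3 = 3·7^0
  c_4 = 3 = 3·7^0
p-restricted factor λ_0 = (0, 3, 3, 3)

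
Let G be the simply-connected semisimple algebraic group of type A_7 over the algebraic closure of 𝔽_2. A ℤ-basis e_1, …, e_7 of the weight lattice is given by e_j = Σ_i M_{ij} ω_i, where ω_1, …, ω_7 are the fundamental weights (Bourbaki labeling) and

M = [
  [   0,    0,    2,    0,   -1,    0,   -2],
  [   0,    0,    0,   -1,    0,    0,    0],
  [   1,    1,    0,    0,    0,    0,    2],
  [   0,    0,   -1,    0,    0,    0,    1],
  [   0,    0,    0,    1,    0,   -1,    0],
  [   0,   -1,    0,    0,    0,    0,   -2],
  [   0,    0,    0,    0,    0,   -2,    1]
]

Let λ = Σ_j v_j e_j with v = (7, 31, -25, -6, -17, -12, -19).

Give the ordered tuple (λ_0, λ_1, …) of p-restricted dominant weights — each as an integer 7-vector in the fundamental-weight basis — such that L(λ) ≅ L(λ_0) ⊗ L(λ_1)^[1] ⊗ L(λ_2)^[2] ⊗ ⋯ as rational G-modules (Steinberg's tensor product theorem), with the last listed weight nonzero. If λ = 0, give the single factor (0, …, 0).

((1, 0, 0, 0, 0, 1, 1), (0, 1, 0, 1, 1, 1, 0), (1, 1, 0, 1, 1, 1, 1))

Change of basis e → ω: c = M·v where v = (7, 31, -25, -6, -17, -12, -19):
  c_1 = (0)·(7) + (0)·(31) + (2)·(-25) + (0)·(-6) + (-1)·(-17) + (0)·(-12) + (-2)·(-19) = 5
  c_2 = (0)·(7) + (0)·(31) + (0)·(-25) + (-1)·(-6) + (0)·(-17) + (0)·(-12) + (0)·(-19) = 6
  c_3 = (1)·(7) + (1)·(31) + (0)·(-25) + (0)·(-6) + (0)·(-17) + (0)·(-12) + (2)·(-19) = 0
  c_4 = (0)·(7) + (0)·(31) + (-1)·(-25) + (0)·(-6) + (0)·(-17) + (0)·(-12) + (1)·(-19) = 6
  c_5 = (0)·(7) + (0)·(31) + (0)·(-25) + (1)·(-6) + (0)·(-17) + (-1)·(-12) + (0)·(-19) = 6
  c_6 = (0)·(7) + (-1)·(31) + (0)·(-25) + (0)·(-6) + (0)·(-17) + (0)·(-12) + (-2)·(-19) = 7
  c_7 = (0)·(7) + (0)·(31) + (0)·(-25) + (0)·(-6) + (0)·(-17) + (-2)·(-12) + (1)·(-19) = 5
Writing each c_i in base p = 2:
  c_1 = 5 = 1·2^0 + 0·2^1 + 1·2^2
  c_2 = 6 = 0·2^0 + 1·2^1 + 1·2^2
  c_3 = 0
  c_4 = 6 = 0·2^0 + 1·2^1 + 1·2^2
  c_5 = 6 = 0·2^0 + 1·2^1 + 1·2^2
  c_6 = 7 = 1·2^0 + 1·2^1 + 1·2^2
  c_7 = 5 = 1·2^0 + 0·2^1 + 1·2^2
Factor λ_0 = (1, 0, 0, 0, 0, 1, 1)
Factor λ_1 = (0, 1, 0, 1, 1, 1, 0)
Factor λ_2 = (1, 1, 0, 1, 1, 1, 1)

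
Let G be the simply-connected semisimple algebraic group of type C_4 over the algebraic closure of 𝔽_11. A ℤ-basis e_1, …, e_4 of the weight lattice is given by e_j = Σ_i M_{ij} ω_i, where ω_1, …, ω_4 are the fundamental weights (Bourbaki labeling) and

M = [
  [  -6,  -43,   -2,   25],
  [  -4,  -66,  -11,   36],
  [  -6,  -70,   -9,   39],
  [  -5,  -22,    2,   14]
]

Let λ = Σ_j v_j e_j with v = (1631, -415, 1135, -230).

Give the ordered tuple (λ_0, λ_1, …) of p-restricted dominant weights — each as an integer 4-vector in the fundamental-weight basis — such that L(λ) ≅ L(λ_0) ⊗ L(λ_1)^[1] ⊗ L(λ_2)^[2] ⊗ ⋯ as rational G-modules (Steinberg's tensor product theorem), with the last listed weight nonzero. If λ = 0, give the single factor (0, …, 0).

((6, 2, 2, 3), (3, 9, 7, 2))

ω-coordinates c = M·v, v = (1631, -415, 1135, -230):
  c_1 = (-6)·(1631) + (-43)·(-415) + (-2)·(1135) + (25)·(-230) = 39
  c_2 = (-4)·(1631) + (-66)·(-415) + (-11)·(1135) + (36)·(-230) = 101
  c_3 = (-6)·(1631) + (-70)·(-415) + (-9)·(1135) + (39)·(-230) = 79
  c_4 = (-5)·(1631) + (-22)·(-415) + 2·1135 + (14)·(-230) = 25
Base-11 expansion of each c_i:
  c_1 = 39 = 6·11^0 + 3·11^1
  c_2 = 101 = 2·11^0 + 9·11^1
  c_3 = 79 = 2·11^0 + 7·11^1
  c_4 = 25 = 3·11^0 + 2·11^1
λ_0 = (6, 2, 2, 3)
λ_1 = (3, 9, 7, 2)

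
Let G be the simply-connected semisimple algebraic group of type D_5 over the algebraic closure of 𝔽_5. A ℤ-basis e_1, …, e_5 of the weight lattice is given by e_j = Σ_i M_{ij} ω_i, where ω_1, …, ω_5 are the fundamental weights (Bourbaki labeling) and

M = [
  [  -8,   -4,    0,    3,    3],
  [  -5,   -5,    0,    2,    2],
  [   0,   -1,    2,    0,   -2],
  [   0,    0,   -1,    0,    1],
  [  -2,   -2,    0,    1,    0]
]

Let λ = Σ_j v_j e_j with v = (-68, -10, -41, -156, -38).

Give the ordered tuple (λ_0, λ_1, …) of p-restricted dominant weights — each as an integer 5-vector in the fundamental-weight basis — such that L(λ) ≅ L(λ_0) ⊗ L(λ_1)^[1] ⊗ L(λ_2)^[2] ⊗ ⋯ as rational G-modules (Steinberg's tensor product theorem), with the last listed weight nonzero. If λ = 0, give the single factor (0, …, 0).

Change of basis e → ω: c = M·v where v = (-68, -10, -41, -156, -38):
  c_1 = (-8)·(-68) + (-4)·(-10) + (0)·(-41) + (3)·(-156) + (3)·(-38) = 2
  c_2 = (-5)·(-68) + (-5)·(-10) + (0)·(-41) + (2)·(-156) + (2)·(-38) = 2
  c_3 = (0)·(-68) + (-1)·(-10) + (2)·(-41) + (0)·(-156) + (-2)·(-38) = 4
  c_4 = (0)·(-68) + (0)·(-10) + (-1)·(-41) + (0)·(-156) + (1)·(-38) = 3
  c_5 = (-2)·(-68) + (-2)·(-10) + (0)·(-41) + (1)·(-156) + (0)·(-38) = 0
Base-5 expansion of each c_i:
  c_1 = 2 = 2·5^0
  c_2 = 2 = 2·5^0
  c_3 = 4 = 4·5^0
  c_4 = 3 = 3·5^0
  c_5 = 0
p-restricted factor λ_0 = (2, 2, 4, 3, 0)

((2, 2, 4, 3, 0),)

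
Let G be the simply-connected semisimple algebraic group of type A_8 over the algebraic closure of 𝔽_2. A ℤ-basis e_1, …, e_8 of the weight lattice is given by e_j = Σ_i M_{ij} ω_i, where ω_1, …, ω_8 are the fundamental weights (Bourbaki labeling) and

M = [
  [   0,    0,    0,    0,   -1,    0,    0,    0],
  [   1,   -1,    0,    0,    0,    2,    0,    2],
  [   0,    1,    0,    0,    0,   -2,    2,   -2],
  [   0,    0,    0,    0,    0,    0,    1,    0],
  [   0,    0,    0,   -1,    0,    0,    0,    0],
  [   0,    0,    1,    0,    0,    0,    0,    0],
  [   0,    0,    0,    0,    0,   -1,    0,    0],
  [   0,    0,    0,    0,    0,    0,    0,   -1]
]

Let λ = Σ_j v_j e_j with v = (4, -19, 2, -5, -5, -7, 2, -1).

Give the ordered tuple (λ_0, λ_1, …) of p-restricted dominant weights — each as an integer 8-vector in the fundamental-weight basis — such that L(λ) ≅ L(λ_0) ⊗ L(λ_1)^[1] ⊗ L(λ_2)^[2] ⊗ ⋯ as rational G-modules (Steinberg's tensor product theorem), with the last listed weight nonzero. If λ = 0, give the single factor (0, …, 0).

Compute c_i = Σ_j M_{ij} v_j with v = (4, -19, 2, -5, -5, -7, 2, -1):
  c_1 = 0·4 + (0)·(-19) + 0·2 + (0)·(-5) + (-1)·(-5) + (0)·(-7) + 0·2 + (0)·(-1) = 5
  c_2 = 1·4 + (-1)·(-19) + 0·2 + (0)·(-5) + (0)·(-5) + (2)·(-7) + 0·2 + (2)·(-1) = 7
  c_3 = 0·4 + (1)·(-19) + 0·2 + (0)·(-5) + (0)·(-5) + (-2)·(-7) + 2·2 + (-2)·(-1) = 1
  c_4 = 0·4 + (0)·(-19) + 0·2 + (0)·(-5) + (0)·(-5) + (0)·(-7) + 1·2 + (0)·(-1) = 2
  c_5 = 0·4 + (0)·(-19) + 0·2 + (-1)·(-5) + (0)·(-5) + (0)·(-7) + 0·2 + (0)·(-1) = 5
  c_6 = 0·4 + (0)·(-19) + 1·2 + (0)·(-5) + (0)·(-5) + (0)·(-7) + 0·2 + (0)·(-1) = 2
  c_7 = 0·4 + (0)·(-19) + 0·2 + (0)·(-5) + (0)·(-5) + (-1)·(-7) + 0·2 + (0)·(-1) = 7
  c_8 = 0·4 + (0)·(-19) + 0·2 + (0)·(-5) + (0)·(-5) + (0)·(-7) + 0·2 + (-1)·(-1) = 1
Base-2 expansion of each c_i:
  c_1 = 5 = 1·2^0 + 0·2^1 + 1·2^2
  c_2 = 7 = 1·2^0 + 1·2^1 + 1·2^2
  c_3 = 1 = 1·2^0
  c_4 = 2 = 0·2^0 + 1·2^1
  c_5 = 5 = 1·2^0 + 0·2^1 + 1·2^2
  c_6 = 2 = 0·2^0 + 1·2^1
  c_7 = 7 = 1·2^0 + 1·2^1 + 1·2^2
  c_8 = 1 = 1·2^0
p-restricted factor λ_0 = (1, 1, 1, 0, 1, 0, 1, 1)
p-restricted factor λ_1 = (0, 1, 0, 1, 0, 1, 1, 0)
p-restricted factor λ_2 = (1, 1, 0, 0, 1, 0, 1, 0)

((1, 1, 1, 0, 1, 0, 1, 1), (0, 1, 0, 1, 0, 1, 1, 0), (1, 1, 0, 0, 1, 0, 1, 0))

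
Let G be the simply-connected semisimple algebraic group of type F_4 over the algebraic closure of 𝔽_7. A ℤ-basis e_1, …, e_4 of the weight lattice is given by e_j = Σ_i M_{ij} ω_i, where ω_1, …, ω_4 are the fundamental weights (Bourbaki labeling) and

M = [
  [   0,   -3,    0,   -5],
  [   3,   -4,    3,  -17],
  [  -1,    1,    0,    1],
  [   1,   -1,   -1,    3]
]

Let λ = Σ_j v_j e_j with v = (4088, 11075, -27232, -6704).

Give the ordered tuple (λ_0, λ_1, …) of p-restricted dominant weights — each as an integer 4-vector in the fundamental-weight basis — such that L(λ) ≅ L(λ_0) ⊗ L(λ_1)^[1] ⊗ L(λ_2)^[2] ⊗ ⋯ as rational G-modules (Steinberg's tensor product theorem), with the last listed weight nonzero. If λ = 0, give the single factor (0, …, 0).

Converting to the ω-basis (c_i = row i of M dotted with v = (4088, 11075, -27232, -6704)):
  c_1 = 0*4088 + -3*11075 + 0*-27232 + -5*-6704 = 295
  c_2 = 3*4088 + -4*11075 + 3*-27232 + -17*-6704 = 236
  c_3 = -1*4088 + 1*11075 + 0*-27232 + 1*-6704 = 283
  c_4 = 1*4088 + -1*11075 + -1*-27232 + 3*-6704 = 133
p = 7; digits c_i = Σ_j d_{ij}·7^j, 0 ≤ d_{ij} < 7:
  c_1 = 295 = 1·7^0 + 0·7^1 + 6·7^2
  c_2 = 236 = 5·7^0 + 5·7^1 + 4·7^2
  c_3 = 283 = 3·7^0 + 5·7^1 + 5·7^2
  c_4 = 133 = 0·7^0 + 5·7^1 + 2·7^2
p-restricted factor λ_0 = (1, 5, 3, 0)
p-restricted factor λ_1 = (0, 5, 5, 5)
p-restricted factor λ_2 = (6, 4, 5, 2)

((1, 5, 3, 0), (0, 5, 5, 5), (6, 4, 5, 2))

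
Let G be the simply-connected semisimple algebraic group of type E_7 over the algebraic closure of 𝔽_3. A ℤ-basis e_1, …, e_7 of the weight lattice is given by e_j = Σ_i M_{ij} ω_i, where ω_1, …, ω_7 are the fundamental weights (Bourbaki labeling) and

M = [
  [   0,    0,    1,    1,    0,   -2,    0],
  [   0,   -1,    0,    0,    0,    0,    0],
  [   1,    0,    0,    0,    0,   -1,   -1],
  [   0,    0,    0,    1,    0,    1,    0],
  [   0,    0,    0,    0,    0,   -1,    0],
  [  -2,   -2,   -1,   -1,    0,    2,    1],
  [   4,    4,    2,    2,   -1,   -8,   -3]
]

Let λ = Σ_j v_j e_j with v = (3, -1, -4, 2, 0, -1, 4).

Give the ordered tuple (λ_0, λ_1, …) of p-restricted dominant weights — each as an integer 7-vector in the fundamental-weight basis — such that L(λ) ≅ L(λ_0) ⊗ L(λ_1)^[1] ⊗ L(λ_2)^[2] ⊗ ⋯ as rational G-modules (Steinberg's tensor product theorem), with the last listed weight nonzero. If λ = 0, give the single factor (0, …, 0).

((0, 1, 0, 1, 1, 0, 0),)

Converting to the ω-basis (c_i = row i of M dotted with v = (3, -1, -4, 2, 0, -1, 4)):
  c_1 = (0)·(3) + (0)·(-1) + (1)·(-4) + (1)·(2) + (0)·(0) + (-2)·(-1) + (0)·(4) = 0
  c_2 = (0)·(3) + (-1)·(-1) + (0)·(-4) + (0)·(2) + (0)·(0) + (0)·(-1) + (0)·(4) = 1
  c_3 = (1)·(3) + (0)·(-1) + (0)·(-4) + (0)·(2) + (0)·(0) + (-1)·(-1) + (-1)·(4) = 0
  c_4 = (0)·(3) + (0)·(-1) + (0)·(-4) + (1)·(2) + (0)·(0) + (1)·(-1) + (0)·(4) = 1
  c_5 = (0)·(3) + (0)·(-1) + (0)·(-4) + (0)·(2) + (0)·(0) + (-1)·(-1) + (0)·(4) = 1
  c_6 = (-2)·(3) + (-2)·(-1) + (-1)·(-4) + (-1)·(2) + (0)·(0) + (2)·(-1) + (1)·(4) = 0
  c_7 = (4)·(3) + (4)·(-1) + (2)·(-4) + (2)·(2) + (-1)·(0) + (-8)·(-1) + (-3)·(4) = 0
Expand coordinatewise in base 3:
  c_1 = 0
  c_2 = 1 = 1·3^0
  c_3 = 0
  c_4 = 1 = 1·3^0
  c_5 = 1 = 1·3^0
  c_6 = 0
  c_7 = 0
p-restricted factor λ_0 = (0, 1, 0, 1, 1, 0, 0)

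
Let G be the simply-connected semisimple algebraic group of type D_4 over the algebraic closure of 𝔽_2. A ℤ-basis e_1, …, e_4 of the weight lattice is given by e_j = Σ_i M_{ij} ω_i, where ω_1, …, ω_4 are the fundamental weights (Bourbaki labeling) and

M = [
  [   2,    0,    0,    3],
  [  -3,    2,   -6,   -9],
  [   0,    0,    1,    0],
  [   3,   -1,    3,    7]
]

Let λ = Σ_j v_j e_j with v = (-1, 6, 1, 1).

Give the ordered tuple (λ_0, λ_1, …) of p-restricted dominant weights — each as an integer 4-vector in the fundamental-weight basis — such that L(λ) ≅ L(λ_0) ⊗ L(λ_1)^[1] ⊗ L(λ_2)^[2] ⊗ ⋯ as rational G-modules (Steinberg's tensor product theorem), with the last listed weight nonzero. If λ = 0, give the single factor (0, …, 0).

((1, 0, 1, 1),)

ω-coordinates c = M·v, v = (-1, 6, 1, 1):
  c_1 = (2)·(-1) + (0)·(6) + (0)·(1) + (3)·(1) = 1
  c_2 = (-3)·(-1) + (2)·(6) + (-6)·(1) + (-9)·(1) = 0
  c_3 = (0)·(-1) + (0)·(6) + (1)·(1) + (0)·(1) = 1
  c_4 = (3)·(-1) + (-1)·(6) + (3)·(1) + (7)·(1) = 1
Writing each c_i in base p = 2:
  c_1 = 1 = 1·2^0
  c_2 = 0
  c_3 = 1 = 1·2^0
  c_4 = 1 = 1·2^0
λ_0 = (1, 0, 1, 1)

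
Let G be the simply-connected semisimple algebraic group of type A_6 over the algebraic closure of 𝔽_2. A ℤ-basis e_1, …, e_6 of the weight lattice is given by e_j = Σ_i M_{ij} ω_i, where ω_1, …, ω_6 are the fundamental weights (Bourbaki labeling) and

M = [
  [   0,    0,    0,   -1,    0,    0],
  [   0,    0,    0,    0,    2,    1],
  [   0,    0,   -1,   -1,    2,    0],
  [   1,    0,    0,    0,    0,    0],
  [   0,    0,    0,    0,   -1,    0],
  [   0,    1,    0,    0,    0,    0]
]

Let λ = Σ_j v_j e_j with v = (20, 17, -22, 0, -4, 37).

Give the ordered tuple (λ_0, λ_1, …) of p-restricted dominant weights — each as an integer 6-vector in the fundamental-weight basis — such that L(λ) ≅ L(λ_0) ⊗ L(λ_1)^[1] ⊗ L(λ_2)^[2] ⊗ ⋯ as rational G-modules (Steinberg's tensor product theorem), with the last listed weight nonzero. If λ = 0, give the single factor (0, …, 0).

((0, 1, 0, 0, 0, 1), (0, 0, 1, 0, 0, 0), (0, 1, 1, 1, 1, 0), (0, 1, 1, 0, 0, 0), (0, 1, 0, 1, 0, 1))

Converting to the ω-basis (c_i = row i of M dotted with v = (20, 17, -22, 0, -4, 37)):
  c_1 = (0)·(20) + (0)·(17) + (0)·(-22) + (-1)·(0) + (0)·(-4) + (0)·(37) = 0
  c_2 = (0)·(20) + (0)·(17) + (0)·(-22) + (0)·(0) + (2)·(-4) + (1)·(37) = 29
  c_3 = (0)·(20) + (0)·(17) + (-1)·(-22) + (-1)·(0) + (2)·(-4) + (0)·(37) = 14
  c_4 = (1)·(20) + (0)·(17) + (0)·(-22) + (0)·(0) + (0)·(-4) + (0)·(37) = 20
  c_5 = (0)·(20) + (0)·(17) + (0)·(-22) + (0)·(0) + (-1)·(-4) + (0)·(37) = 4
  c_6 = (0)·(20) + (1)·(17) + (0)·(-22) + (0)·(0) + (0)·(-4) + (0)·(37) = 17
Base-2 expansion of each c_i:
  c_1 = 0
  c_2 = 29 = 1·2^0 + 0·2^1 + 1·2^2 + 1·2^3 + 1·2^4
  c_3 = 14 = 0·2^0 + 1·2^1 + 1·2^2 + 1·2^3
  c_4 = 20 = 0·2^0 + 0·2^1 + 1·2^2 + 0·2^3 + 1·2^4
  c_5 = 4 = 0·2^0 + 0·2^1 + 1·2^2
  c_6 = 17 = 1·2^0 + 0·2^1 + 0·2^2 + 0·2^3 + 1·2^4
Factor λ_0 = (0, 1, 0, 0, 0, 1)
Factor λ_1 = (0, 0, 1, 0, 0, 0)
Factor λ_2 = (0, 1, 1, 1, 1, 0)
Factor λ_3 = (0, 1, 1, 0, 0, 0)
Factor λ_4 = (0, 1, 0, 1, 0, 1)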